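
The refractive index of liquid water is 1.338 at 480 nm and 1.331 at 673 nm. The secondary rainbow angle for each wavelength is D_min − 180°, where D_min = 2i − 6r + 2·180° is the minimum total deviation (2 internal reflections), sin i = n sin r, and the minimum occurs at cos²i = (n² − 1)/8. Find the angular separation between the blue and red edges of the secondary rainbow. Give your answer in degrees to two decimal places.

1.83°

At 480 nm (n = 1.338): cos²i = 0.09878 → i = 71.682°, r = 45.195°, D_min = 232.193°, rainbow angle = 52.193°.
At 673 nm (n = 1.331): cos²i = 0.09645 → i = 71.907°, r = 45.575°, D_min = 230.365°, rainbow angle = 50.365°.
Angular width = |52.193° − 50.365°| = 1.828°.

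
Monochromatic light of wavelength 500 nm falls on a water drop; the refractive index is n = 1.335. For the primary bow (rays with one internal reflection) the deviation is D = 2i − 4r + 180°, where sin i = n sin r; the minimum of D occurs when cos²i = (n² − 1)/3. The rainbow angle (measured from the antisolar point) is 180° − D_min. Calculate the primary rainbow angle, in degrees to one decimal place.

41.8°

cos²i = (1.78222 − 1)/3 = 0.26074; i = arccos(0.51063) = 59.294°.
sin r = sin 59.294°/1.335 = 0.64405; r = 40.094°.
D_min = 2·59.294° − 4·40.094° + 180° = 138.212°.
Rainbow angle = 180° − D_min = 41.788°.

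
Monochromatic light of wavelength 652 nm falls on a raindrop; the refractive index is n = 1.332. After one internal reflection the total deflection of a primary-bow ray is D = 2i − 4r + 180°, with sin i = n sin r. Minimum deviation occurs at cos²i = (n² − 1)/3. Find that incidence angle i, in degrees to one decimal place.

cos²i = (1.332² − 1)/3 = (1.77422 − 1)/3 = 0.25807.
cos i = 0.50801, so i = 59.469°.

59.5°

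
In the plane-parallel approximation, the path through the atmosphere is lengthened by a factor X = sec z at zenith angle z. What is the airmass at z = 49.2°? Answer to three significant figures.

X = sec z = 1/cos 49.2° = 1/0.6534 = 1.5304.

1.53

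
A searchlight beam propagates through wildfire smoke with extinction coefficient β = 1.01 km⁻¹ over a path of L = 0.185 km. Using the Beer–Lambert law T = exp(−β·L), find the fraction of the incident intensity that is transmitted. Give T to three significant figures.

0.830

τ = β·L = 1.01 × 0.185 = 0.1868.
T = exp(−0.1868) = 0.8296.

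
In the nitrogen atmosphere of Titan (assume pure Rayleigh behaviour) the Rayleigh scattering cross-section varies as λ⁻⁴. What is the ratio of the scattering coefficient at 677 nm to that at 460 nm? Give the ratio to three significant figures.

0.213

Rayleigh scattering ∝ λ⁻⁴, so the ratio of coefficients is the inverse fourth power of the wavelength ratio.
σ(677)/σ(460) = (460/677)⁴ = (0.6795)⁴ = 0.2131.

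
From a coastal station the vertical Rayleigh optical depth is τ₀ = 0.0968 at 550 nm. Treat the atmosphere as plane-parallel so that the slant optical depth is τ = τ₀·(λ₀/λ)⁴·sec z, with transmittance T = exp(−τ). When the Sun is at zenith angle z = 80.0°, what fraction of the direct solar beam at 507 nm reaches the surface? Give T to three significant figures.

sec 80.0° = 5.7588.
τ = 0.0968 × (550/507)⁴ × 5.7588 = 0.0968 × 1.3849 × 5.7588 = 0.7720.
T = exp(−0.7720) = 0.4621.

0.462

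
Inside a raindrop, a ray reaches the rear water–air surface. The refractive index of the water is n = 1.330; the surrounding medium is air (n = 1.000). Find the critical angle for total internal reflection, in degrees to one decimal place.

sin θ_c = n_air / n = 1.000 / 1.330 = 0.7519.
θ_c = arcsin(0.7519) = 48.75°.

48.8°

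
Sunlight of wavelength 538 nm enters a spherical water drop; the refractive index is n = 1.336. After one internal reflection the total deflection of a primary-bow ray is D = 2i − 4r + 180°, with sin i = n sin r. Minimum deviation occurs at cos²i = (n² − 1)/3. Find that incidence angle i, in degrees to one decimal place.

cos²i = (1.336² − 1)/3 = (1.78490 − 1)/3 = 0.26163.
cos i = 0.51150, so i = 59.236°.

59.2°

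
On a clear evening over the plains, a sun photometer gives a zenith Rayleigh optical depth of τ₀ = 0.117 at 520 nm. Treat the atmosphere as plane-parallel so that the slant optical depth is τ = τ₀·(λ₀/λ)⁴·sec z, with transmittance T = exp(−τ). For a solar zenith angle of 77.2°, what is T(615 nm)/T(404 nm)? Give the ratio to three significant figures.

Airmass: sec 77.2° = 4.5137.
τ(615 nm) = 0.117 × (520/615)⁴ × 4.5137 = 0.117 × 0.5111 × 4.5137 = 0.2699.
τ(404 nm) = 0.117 × (520/404)⁴ × 4.5137 = 0.117 × 2.7447 × 4.5137 = 1.4495.
T(615)/T(404) = exp(τ_B − τ_A) = exp(1.1795) = 3.2529.

3.25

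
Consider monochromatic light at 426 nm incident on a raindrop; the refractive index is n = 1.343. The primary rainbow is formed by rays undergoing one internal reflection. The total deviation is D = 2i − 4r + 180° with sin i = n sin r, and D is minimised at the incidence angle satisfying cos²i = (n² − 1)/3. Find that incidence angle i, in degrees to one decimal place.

58.8°

cos²i = (1.343² − 1)/3 = (1.80365 − 1)/3 = 0.26788.
cos i = 0.51757, so i = 58.830°.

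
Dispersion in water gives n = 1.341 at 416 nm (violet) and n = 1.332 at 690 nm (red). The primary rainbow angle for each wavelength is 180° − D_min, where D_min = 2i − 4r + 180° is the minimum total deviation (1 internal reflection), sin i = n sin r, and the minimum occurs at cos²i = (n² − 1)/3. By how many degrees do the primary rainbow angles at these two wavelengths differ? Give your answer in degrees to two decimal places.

At 416 nm (n = 1.341): cos²i = 0.26609 → i = 58.946°, r = 39.705°, D_min = 139.071°, rainbow angle = 40.929°.
At 690 nm (n = 1.332): cos²i = 0.25807 → i = 59.469°, r = 40.290°, D_min = 137.776°, rainbow angle = 42.224°.
Angular width = |40.929° − 42.224°| = 1.295°.

1.29°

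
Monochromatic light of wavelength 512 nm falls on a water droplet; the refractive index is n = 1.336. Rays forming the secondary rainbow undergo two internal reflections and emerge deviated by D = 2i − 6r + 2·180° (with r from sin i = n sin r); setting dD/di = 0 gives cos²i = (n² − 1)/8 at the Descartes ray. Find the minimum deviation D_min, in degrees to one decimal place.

231.7°

cos²i = (1.78490 − 1)/8 = 0.09811; i = arccos(0.31323) = 71.746°.
sin r = sin 71.746°/1.336 = 0.71084; r = 45.303°.
D_min = 2·71.746° − 6·45.303° + 360° = 231.674°.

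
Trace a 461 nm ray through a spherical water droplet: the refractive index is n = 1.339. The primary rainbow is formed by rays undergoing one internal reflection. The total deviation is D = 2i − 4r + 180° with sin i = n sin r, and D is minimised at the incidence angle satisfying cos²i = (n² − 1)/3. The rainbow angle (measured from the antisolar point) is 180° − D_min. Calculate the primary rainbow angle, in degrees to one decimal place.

cos²i = (1.79292 − 1)/3 = 0.26431; i = arccos(0.51411) = 59.062°.
sin r = sin 59.062°/1.339 = 0.64057; r = 39.834°.
D_min = 2·59.062° − 4·39.834° + 180° = 138.786°.
Rainbow angle = 180° − D_min = 41.214°.

41.2°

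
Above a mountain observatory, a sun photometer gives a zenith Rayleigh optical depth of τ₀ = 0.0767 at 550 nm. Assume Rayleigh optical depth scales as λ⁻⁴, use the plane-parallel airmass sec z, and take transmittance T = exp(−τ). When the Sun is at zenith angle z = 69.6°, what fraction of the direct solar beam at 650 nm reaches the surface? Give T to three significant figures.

sec 69.6° = 2.8688.
τ = 0.0767 × (550/650)⁴ × 2.8688 = 0.0767 × 0.5126 × 2.8688 = 0.1128.
T = exp(−0.1128) = 0.8933.

0.893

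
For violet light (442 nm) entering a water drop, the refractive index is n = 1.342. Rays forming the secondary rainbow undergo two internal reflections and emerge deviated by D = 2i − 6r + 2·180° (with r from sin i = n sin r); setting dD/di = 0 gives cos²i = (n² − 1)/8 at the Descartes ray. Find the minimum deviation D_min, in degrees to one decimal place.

cos²i = (1.80096 − 1)/8 = 0.10012; i = arccos(0.31642) = 71.554°.
sin r = sin 71.554°/1.342 = 0.70687; r = 44.981°.
D_min = 2·71.554° − 6·44.981° + 360° = 233.222°.

233.2°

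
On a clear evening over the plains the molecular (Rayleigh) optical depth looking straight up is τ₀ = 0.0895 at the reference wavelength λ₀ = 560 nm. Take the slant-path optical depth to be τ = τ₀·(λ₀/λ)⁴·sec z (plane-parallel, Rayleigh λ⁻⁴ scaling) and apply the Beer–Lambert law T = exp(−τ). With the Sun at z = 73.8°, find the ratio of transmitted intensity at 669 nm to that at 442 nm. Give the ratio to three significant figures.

1.95

Airmass: sec 73.8° = 3.5843.
τ(669 nm) = 0.0895 × (560/669)⁴ × 3.5843 = 0.0895 × 0.4910 × 3.5843 = 0.1575.
τ(442 nm) = 0.0895 × (560/442)⁴ × 3.5843 = 0.0895 × 2.5767 × 3.5843 = 0.8266.
T(669)/T(442) = exp(τ_B − τ_A) = exp(0.6691) = 1.9525.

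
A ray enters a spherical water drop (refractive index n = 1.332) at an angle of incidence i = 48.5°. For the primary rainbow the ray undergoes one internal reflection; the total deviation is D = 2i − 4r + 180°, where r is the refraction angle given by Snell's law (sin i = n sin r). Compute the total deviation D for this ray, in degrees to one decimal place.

140.1°

sin r = sin 48.5° / 1.332 = 0.7490/1.332 = 0.5623; r = 34.21°.
D = 2·48.5° − 4·34.21° + 180° = 97.00° − 136.85° + 180° = 140.15°.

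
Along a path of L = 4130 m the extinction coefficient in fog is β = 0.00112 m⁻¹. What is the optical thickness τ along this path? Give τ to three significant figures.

4.63

τ = β·L = 0.00112 × 4130 = 4.6256.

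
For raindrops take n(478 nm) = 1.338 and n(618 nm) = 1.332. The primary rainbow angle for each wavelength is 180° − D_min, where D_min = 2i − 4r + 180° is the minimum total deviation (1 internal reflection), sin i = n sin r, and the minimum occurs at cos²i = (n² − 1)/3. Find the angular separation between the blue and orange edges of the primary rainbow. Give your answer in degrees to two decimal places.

0.87°

At 478 nm (n = 1.338): cos²i = 0.26341 → i = 59.120°, r = 39.899°, D_min = 138.643°, rainbow angle = 41.357°.
At 618 nm (n = 1.332): cos²i = 0.25807 → i = 59.469°, r = 40.290°, D_min = 137.776°, rainbow angle = 42.224°.
Angular width = |41.357° − 42.224°| = 0.867°.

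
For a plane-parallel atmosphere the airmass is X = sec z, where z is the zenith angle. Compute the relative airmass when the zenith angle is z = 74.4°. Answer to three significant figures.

3.72

X = sec z = 1/cos 74.4° = 1/0.2689 = 3.7186.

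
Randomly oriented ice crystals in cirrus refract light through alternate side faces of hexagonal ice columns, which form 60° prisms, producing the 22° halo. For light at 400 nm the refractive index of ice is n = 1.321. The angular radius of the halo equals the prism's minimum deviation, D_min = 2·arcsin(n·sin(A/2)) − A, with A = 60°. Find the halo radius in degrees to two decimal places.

n·sin(A/2) = 1.321 × sin 30° = 1.321 × 0.5000 = 0.6605.
D_min = 2·arcsin(0.6605) − 60° = 2 × 41.338° − 60° = 22.676°.

22.68°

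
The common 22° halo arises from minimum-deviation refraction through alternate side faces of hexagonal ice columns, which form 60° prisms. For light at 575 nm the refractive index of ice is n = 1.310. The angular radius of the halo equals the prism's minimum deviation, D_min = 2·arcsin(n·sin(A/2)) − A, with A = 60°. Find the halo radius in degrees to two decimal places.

21.84°

n·sin(A/2) = 1.310 × sin 30° = 1.310 × 0.5000 = 0.6550.
D_min = 2·arcsin(0.6550) − 60° = 2 × 40.920° − 60° = 21.839°.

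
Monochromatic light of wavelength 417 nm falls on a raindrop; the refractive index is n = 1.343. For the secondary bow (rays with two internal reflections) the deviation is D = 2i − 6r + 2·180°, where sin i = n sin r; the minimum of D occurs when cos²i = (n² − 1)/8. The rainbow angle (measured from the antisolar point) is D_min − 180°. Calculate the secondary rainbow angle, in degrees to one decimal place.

cos²i = (1.80365 − 1)/8 = 0.10046; i = arccos(0.31695) = 71.522°.
sin r = sin 71.522°/1.343 = 0.70621; r = 44.928°.
D_min = 2·71.522° − 6·44.928° + 360° = 233.478°.
Rainbow angle = D_min − 180° = 53.478°.

53.5°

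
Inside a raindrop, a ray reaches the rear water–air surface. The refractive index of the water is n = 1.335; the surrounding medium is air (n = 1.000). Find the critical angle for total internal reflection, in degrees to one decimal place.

sin θ_c = n_air / n = 1.000 / 1.335 = 0.7491.
θ_c = arcsin(0.7491) = 48.51°.

48.5°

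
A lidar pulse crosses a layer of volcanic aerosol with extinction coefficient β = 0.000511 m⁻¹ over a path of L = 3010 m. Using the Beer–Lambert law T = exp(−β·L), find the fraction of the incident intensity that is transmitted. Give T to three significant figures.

0.215

τ = β·L = 0.000511 × 3010 = 1.5381.
T = exp(−1.5381) = 0.2148.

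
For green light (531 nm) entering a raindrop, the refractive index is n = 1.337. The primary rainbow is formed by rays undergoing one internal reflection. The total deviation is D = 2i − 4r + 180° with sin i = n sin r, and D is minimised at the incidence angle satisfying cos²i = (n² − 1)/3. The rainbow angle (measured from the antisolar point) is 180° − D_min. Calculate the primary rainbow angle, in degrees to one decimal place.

41.5°

cos²i = (1.78757 − 1)/3 = 0.26252; i = arccos(0.51237) = 59.178°.
sin r = sin 59.178°/1.337 = 0.64231; r = 39.964°.
D_min = 2·59.178° − 4·39.964° + 180° = 138.500°.
Rainbow angle = 180° − D_min = 41.500°.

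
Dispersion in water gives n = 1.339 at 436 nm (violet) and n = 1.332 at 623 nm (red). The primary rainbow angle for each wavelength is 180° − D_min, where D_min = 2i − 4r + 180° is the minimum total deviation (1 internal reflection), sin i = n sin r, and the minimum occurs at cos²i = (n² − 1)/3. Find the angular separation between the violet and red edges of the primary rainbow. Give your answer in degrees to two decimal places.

1.01°

At 436 nm (n = 1.339): cos²i = 0.26431 → i = 59.062°, r = 39.834°, D_min = 138.786°, rainbow angle = 41.214°.
At 623 nm (n = 1.332): cos²i = 0.25807 → i = 59.469°, r = 40.290°, D_min = 137.776°, rainbow angle = 42.224°.
Angular width = |41.214° − 42.224°| = 1.010°.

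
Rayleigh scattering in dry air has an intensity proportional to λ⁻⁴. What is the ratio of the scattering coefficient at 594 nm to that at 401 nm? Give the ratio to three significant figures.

Rayleigh scattering ∝ λ⁻⁴, so the ratio of coefficients is the inverse fourth power of the wavelength ratio.
σ(594)/σ(401) = (401/594)⁴ = (0.6751)⁴ = 0.2077.

0.208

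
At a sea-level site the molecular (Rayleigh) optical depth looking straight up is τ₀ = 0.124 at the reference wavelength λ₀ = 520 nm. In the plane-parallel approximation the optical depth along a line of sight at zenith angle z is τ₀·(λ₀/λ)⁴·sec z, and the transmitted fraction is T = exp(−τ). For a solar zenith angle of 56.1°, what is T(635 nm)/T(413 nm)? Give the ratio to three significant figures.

1.58

Airmass: sec 56.1° = 1.7929.
τ(635 nm) = 0.124 × (520/635)⁴ × 1.7929 = 0.124 × 0.4497 × 1.7929 = 0.1000.
τ(413 nm) = 0.124 × (520/413)⁴ × 1.7929 = 0.124 × 2.5131 × 1.7929 = 0.5587.
T(635)/T(413) = exp(τ_B − τ_A) = exp(0.4587) = 1.5821.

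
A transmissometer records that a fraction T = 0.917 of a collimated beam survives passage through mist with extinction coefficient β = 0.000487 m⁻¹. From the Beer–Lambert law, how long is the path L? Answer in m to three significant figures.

Beer–Lambert: T = exp(−βL) ⇒ L = −ln(T)/β = −ln(0.917)/0.000487 = 0.0866/0.000487 = 177.9 m.

178 m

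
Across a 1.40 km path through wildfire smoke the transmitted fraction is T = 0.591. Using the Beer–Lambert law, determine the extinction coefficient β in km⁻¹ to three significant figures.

0.376 km⁻¹

Beer–Lambert: T = exp(−βL) ⇒ β = −ln(T)/L = −ln(0.591)/1.40 = 0.5259/1.40 = 0.3757 km⁻¹.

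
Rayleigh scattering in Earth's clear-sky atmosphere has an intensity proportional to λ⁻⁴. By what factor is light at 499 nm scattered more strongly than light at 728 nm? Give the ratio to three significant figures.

4.53

Rayleigh scattering ∝ λ⁻⁴, so the ratio of coefficients is the inverse fourth power of the wavelength ratio.
σ(499)/σ(728) = (728/499)⁴ = (1.4589)⁴ = 4.53.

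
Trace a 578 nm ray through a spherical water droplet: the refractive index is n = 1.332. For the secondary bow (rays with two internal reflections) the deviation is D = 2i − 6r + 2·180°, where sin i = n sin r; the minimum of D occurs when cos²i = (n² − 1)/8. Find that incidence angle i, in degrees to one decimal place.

71.9°

cos²i = (1.332² − 1)/8 = (1.77422 − 1)/8 = 0.09678.
cos i = 0.31109, so i = 71.875°.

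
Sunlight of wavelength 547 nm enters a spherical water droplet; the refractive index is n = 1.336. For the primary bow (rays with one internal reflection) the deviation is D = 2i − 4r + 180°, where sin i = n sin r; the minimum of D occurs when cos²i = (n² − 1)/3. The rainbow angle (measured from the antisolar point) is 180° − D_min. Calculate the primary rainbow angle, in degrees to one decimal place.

41.6°

cos²i = (1.78490 − 1)/3 = 0.26163; i = arccos(0.51150) = 59.236°.
sin r = sin 59.236°/1.336 = 0.64318; r = 40.029°.
D_min = 2·59.236° − 4·40.029° + 180° = 138.356°.
Rainbow angle = 180° − D_min = 41.644°.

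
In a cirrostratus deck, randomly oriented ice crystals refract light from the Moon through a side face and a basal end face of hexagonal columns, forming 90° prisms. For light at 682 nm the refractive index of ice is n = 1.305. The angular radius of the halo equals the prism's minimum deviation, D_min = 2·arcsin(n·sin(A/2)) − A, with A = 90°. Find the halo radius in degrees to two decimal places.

n·sin(A/2) = 1.305 × sin 45° = 1.305 × 0.7071 = 0.9228.
D_min = 2·arcsin(0.9228) − 90° = 2 × 67.335° − 90° = 44.670°.

44.67°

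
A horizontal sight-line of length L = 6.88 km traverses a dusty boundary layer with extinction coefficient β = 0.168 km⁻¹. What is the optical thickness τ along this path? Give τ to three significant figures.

1.16

τ = β·L = 0.168 × 6.88 = 1.1558.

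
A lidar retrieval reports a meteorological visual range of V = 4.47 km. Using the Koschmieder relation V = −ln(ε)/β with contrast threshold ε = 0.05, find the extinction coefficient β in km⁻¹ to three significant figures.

0.670 km⁻¹

β = −ln(0.05) / V = 2.996 / 4.47 = 0.6702 km⁻¹.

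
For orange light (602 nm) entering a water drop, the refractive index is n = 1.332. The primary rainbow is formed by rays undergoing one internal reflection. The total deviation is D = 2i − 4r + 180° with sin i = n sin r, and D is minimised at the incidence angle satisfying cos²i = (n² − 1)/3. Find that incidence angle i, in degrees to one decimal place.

59.5°

cos²i = (1.332² − 1)/3 = (1.77422 − 1)/3 = 0.25807.
cos i = 0.50801, so i = 59.469°.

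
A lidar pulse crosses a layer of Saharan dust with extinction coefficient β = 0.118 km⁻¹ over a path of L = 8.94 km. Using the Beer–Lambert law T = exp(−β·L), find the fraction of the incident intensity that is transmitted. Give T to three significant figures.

τ = β·L = 0.118 × 8.94 = 1.0549.
T = exp(−1.0549) = 0.3482.

0.348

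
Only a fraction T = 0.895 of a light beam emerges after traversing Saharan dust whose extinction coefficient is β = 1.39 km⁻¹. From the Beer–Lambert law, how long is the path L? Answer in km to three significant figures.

Beer–Lambert: T = exp(−βL) ⇒ L = −ln(T)/β = −ln(0.895)/1.39 = 0.1109/1.39 = 0.07981 km.

0.0798 km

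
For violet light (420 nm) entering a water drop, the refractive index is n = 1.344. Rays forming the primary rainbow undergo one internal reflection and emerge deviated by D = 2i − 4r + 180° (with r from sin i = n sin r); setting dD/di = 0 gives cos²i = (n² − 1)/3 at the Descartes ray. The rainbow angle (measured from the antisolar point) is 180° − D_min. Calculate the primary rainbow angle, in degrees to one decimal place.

40.5°

cos²i = (1.80634 − 1)/3 = 0.26878; i = arccos(0.51844) = 58.772°.
sin r = sin 58.772°/1.344 = 0.63625; r = 39.512°.
D_min = 2·58.772° − 4·39.512° + 180° = 139.495°.
Rainbow angle = 180° − D_min = 40.505°.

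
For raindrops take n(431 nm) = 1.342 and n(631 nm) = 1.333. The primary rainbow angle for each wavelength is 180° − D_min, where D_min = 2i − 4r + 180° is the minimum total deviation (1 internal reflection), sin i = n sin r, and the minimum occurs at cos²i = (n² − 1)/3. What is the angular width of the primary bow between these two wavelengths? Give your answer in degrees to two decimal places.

1.29°

At 431 nm (n = 1.342): cos²i = 0.26699 → i = 58.888°, r = 39.641°, D_min = 139.213°, rainbow angle = 40.787°.
At 631 nm (n = 1.333): cos²i = 0.25896 → i = 59.410°, r = 40.225°, D_min = 137.922°, rainbow angle = 42.078°.
Angular width = |40.787° − 42.078°| = 1.291°.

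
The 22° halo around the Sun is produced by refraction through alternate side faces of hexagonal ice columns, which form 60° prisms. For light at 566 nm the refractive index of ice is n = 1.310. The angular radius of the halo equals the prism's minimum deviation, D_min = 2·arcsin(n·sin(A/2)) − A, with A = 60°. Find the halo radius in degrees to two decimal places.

21.84°

n·sin(A/2) = 1.310 × sin 30° = 1.310 × 0.5000 = 0.6550.
D_min = 2·arcsin(0.6550) − 60° = 2 × 40.920° − 60° = 21.839°.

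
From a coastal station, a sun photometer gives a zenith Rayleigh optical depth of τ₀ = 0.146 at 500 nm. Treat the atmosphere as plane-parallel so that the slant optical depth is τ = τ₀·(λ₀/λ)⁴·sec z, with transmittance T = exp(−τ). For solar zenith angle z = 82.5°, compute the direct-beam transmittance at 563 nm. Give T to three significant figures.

0.499

sec 82.5° = 7.6613.
τ = 0.146 × (500/563)⁴ × 7.6613 = 0.146 × 0.6221 × 7.6613 = 0.6958.
T = exp(−0.6958) = 0.4987.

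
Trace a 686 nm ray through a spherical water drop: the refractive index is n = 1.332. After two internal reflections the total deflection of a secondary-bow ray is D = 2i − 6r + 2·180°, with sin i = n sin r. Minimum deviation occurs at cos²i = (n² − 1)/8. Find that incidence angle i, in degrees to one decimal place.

cos²i = (1.332² − 1)/8 = (1.77422 − 1)/8 = 0.09678.
cos i = 0.31109, so i = 71.875°.

71.9°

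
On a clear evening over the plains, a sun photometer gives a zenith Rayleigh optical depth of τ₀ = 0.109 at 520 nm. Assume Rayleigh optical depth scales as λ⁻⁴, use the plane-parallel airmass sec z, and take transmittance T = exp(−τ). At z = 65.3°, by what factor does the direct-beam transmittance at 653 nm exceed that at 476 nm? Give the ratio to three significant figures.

1.31

Airmass: sec 65.3° = 2.3931.
τ(653 nm) = 0.109 × (520/653)⁴ × 2.3931 = 0.109 × 0.4021 × 2.3931 = 0.1049.
τ(476 nm) = 0.109 × (520/476)⁴ × 2.3931 = 0.109 × 1.4242 × 2.3931 = 0.3715.
T(653)/T(476) = exp(τ_B − τ_A) = exp(0.2666) = 1.3055.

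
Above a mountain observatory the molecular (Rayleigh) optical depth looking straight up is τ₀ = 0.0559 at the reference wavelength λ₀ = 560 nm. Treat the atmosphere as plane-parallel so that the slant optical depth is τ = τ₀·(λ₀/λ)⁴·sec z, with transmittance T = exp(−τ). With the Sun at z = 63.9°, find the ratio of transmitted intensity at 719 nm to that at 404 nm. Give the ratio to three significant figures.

Airmass: sec 63.9° = 2.2730.
τ(719 nm) = 0.0559 × (560/719)⁴ × 2.2730 = 0.0559 × 0.3680 × 2.2730 = 0.0468.
τ(404 nm) = 0.0559 × (560/404)⁴ × 2.2730 = 0.0559 × 3.6917 × 2.2730 = 0.4691.
T(719)/T(404) = exp(τ_B − τ_A) = exp(0.4223) = 1.5255.

1.53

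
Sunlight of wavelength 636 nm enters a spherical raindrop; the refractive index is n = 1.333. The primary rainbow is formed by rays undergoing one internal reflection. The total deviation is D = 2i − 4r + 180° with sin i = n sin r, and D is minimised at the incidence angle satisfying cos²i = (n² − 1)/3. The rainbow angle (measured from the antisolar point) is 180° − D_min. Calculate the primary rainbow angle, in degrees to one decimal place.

42.1°

cos²i = (1.77689 − 1)/3 = 0.25896; i = arccos(0.50888) = 59.410°.
sin r = sin 59.410°/1.333 = 0.64579; r = 40.225°.
D_min = 2·59.410° − 4·40.225° + 180° = 137.922°.
Rainbow angle = 180° − D_min = 42.078°.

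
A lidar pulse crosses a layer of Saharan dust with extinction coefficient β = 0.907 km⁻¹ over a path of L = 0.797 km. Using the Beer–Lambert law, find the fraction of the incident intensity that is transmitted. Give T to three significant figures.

τ = β·L = 0.907 × 0.797 = 0.7229.
T = exp(−0.7229) = 0.4854.

0.485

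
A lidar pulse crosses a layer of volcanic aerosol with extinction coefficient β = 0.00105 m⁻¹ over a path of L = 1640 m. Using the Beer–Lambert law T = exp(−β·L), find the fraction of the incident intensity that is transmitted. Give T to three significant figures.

τ = β·L = 0.00105 × 1640 = 1.7220.
T = exp(−1.7220) = 0.1787.

0.179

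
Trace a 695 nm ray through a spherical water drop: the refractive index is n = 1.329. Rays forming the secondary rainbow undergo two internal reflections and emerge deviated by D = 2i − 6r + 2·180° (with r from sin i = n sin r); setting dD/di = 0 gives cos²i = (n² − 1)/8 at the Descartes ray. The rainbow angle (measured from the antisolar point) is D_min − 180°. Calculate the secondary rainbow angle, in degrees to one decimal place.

cos²i = (1.76624 − 1)/8 = 0.09578; i = arccos(0.30948) = 71.972°.
sin r = sin 71.972°/1.329 = 0.71550; r = 45.685°.
D_min = 2·71.972° − 6·45.685° + 360° = 229.837°.
Rainbow angle = D_min − 180° = 49.837°.

49.8°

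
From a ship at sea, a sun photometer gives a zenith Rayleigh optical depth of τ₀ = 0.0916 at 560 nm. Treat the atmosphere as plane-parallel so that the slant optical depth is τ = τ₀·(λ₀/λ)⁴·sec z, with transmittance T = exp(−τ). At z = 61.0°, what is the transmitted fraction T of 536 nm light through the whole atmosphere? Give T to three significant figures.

0.798

sec 61.0° = 2.0627.
τ = 0.0916 × (560/536)⁴ × 2.0627 = 0.0916 × 1.1915 × 2.0627 = 0.2251.
T = exp(−0.2251) = 0.7984.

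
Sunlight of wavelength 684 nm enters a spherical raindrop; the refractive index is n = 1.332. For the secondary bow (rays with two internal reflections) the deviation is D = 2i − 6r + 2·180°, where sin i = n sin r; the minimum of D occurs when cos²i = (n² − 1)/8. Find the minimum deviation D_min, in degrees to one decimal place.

230.6°

cos²i = (1.77422 − 1)/8 = 0.09678; i = arccos(0.31109) = 71.875°.
sin r = sin 71.875°/1.332 = 0.71350; r = 45.520°.
D_min = 2·71.875° − 6·45.520° + 360° = 230.628°.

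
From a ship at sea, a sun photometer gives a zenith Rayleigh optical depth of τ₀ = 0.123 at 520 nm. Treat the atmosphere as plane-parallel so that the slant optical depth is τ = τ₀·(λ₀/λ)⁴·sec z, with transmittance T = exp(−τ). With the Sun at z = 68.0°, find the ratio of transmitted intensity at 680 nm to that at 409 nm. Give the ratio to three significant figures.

2.11

Airmass: sec 68.0° = 2.6695.
τ(680 nm) = 0.123 × (520/680)⁴ × 2.6695 = 0.123 × 0.3420 × 2.6695 = 0.1123.
τ(409 nm) = 0.123 × (520/409)⁴ × 2.6695 = 0.123 × 2.6129 × 2.6695 = 0.8579.
T(680)/T(409) = exp(τ_B − τ_A) = exp(0.7456) = 2.1078.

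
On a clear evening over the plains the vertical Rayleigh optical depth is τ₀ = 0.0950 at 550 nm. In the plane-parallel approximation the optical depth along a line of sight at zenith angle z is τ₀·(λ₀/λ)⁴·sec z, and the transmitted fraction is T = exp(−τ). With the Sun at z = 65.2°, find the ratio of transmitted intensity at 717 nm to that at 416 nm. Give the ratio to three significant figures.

Airmass: sec 65.2° = 2.3841.
τ(717 nm) = 0.0950 × (550/717)⁴ × 2.3841 = 0.0950 × 0.3462 × 2.3841 = 0.0784.
τ(416 nm) = 0.0950 × (550/416)⁴ × 2.3841 = 0.0950 × 3.0555 × 2.3841 = 0.6920.
T(717)/T(416) = exp(τ_B − τ_A) = exp(0.6136) = 1.8471.

1.85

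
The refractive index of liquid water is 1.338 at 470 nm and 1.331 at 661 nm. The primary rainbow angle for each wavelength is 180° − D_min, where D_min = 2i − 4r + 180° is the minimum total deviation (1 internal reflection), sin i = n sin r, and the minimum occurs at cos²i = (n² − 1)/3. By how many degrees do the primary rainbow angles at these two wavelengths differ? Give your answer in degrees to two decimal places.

1.01°

At 470 nm (n = 1.338): cos²i = 0.26341 → i = 59.120°, r = 39.899°, D_min = 138.643°, rainbow angle = 41.357°.
At 661 nm (n = 1.331): cos²i = 0.25719 → i = 59.527°, r = 40.356°, D_min = 137.630°, rainbow angle = 42.370°.
Angular width = |41.357° − 42.370°| = 1.013°.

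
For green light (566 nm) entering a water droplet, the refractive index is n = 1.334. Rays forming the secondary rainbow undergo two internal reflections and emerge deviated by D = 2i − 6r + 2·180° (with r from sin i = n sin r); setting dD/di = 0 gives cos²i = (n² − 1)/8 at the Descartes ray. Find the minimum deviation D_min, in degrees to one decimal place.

231.2°

cos²i = (1.77956 − 1)/8 = 0.09744; i = arccos(0.31216) = 71.810°.
sin r = sin 71.810°/1.334 = 0.71217; r = 45.411°.
D_min = 2·71.810° − 6·45.411° + 360° = 231.153°.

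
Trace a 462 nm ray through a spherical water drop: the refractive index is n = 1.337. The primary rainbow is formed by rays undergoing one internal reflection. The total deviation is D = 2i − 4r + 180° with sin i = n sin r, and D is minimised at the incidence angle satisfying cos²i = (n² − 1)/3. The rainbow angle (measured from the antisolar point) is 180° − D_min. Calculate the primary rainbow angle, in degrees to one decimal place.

41.5°

cos²i = (1.78757 − 1)/3 = 0.26252; i = arccos(0.51237) = 59.178°.
sin r = sin 59.178°/1.337 = 0.64231; r = 39.964°.
D_min = 2·59.178° − 4·39.964° + 180° = 138.500°.
Rainbow angle = 180° − D_min = 41.500°.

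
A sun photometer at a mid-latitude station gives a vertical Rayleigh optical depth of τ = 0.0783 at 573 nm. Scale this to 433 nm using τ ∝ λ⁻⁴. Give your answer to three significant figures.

τ(433 nm) = τ(573 nm) × (573/433)⁴ = 0.0783 × (1.3233)⁴ = 0.0783 × 3.0667 = 0.2401.

0.240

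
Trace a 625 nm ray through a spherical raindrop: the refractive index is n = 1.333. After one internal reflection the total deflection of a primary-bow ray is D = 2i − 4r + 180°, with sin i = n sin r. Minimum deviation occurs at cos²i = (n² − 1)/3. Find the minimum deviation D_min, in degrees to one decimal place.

cos²i = (1.77689 − 1)/3 = 0.25896; i = arccos(0.50888) = 59.410°.
sin r = sin 59.410°/1.333 = 0.64579; r = 40.225°.
D_min = 2·59.410° − 4·40.225° + 180° = 137.922°.

137.9°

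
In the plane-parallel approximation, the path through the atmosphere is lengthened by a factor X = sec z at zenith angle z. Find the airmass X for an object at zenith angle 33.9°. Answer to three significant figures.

1.20

X = sec z = 1/cos 33.9° = 1/0.8300 = 1.2048.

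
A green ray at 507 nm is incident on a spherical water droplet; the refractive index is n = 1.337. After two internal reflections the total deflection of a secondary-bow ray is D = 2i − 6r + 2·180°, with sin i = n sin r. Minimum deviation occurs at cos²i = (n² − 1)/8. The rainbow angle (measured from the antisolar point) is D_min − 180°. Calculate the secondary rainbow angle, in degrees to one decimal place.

cos²i = (1.78757 − 1)/8 = 0.09845; i = arccos(0.31376) = 71.714°.
sin r = sin 71.714°/1.337 = 0.71017; r = 45.249°.
D_min = 2·71.714° − 6·45.249° + 360° = 231.934°.
Rainbow angle = D_min − 180° = 51.934°.

51.9°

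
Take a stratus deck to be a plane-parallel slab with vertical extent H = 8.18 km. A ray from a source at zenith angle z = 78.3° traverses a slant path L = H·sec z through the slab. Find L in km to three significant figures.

40.3 km

sec z = 1/cos 78.3° = 4.9313.
L = 8.18 × 4.9313 = 40.338 km.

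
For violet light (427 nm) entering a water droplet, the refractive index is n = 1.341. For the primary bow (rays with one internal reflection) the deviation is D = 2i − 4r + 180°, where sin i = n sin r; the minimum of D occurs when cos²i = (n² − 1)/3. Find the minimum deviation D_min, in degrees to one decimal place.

cos²i = (1.79828 − 1)/3 = 0.26609; i = arccos(0.51584) = 58.946°.
sin r = sin 58.946°/1.341 = 0.63884; r = 39.705°.
D_min = 2·58.946° − 4·39.705° + 180° = 139.071°.

139.1°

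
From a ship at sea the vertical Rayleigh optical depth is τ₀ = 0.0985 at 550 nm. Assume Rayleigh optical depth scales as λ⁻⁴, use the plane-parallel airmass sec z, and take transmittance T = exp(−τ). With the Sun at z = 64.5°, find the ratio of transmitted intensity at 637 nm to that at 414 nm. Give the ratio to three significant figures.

1.80

Airmass: sec 64.5° = 2.3228.
τ(637 nm) = 0.0985 × (550/637)⁴ × 2.3228 = 0.0985 × 0.5558 × 2.3228 = 0.1272.
τ(414 nm) = 0.0985 × (550/414)⁴ × 2.3228 = 0.0985 × 3.1149 × 2.3228 = 0.7127.
T(637)/T(414) = exp(τ_B − τ_A) = exp(0.5855) = 1.7959.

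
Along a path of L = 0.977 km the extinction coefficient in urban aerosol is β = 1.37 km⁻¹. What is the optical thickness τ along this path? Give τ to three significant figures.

1.34

τ = β·L = 1.37 × 0.977 = 1.3385.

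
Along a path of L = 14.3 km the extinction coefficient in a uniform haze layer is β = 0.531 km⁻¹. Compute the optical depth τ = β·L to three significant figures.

τ = β·L = 0.531 × 14.3 = 7.5933.

7.59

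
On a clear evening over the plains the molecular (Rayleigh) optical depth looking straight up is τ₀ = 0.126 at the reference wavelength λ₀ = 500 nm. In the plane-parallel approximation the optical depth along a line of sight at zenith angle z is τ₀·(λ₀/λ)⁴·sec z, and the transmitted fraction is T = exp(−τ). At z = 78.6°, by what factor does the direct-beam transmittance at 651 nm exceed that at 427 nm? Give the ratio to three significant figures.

Airmass: sec 78.6° = 5.0593.
τ(651 nm) = 0.126 × (500/651)⁴ × 5.0593 = 0.126 × 0.3480 × 5.0593 = 0.2218.
τ(427 nm) = 0.126 × (500/427)⁴ × 5.0593 = 0.126 × 1.8800 × 5.0593 = 1.1985.
T(651)/T(427) = exp(τ_B − τ_A) = exp(0.9766) = 2.6555.

2.66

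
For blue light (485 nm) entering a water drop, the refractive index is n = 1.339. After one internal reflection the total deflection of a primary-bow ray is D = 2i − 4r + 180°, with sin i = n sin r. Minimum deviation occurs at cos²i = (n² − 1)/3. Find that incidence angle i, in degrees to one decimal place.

59.1°

cos²i = (1.339² − 1)/3 = (1.79292 − 1)/3 = 0.26431.
cos i = 0.51411, so i = 59.062°.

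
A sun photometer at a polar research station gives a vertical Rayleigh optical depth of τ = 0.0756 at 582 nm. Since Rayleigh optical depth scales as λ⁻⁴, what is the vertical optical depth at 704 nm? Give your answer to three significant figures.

τ(704 nm) = τ(582 nm) × (582/704)⁴ = 0.0756 × (0.8267)⁴ = 0.0756 × 0.4671 = 0.0353.

0.0353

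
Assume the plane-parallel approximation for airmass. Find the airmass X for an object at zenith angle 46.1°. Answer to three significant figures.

1.44

X = sec z = 1/cos 46.1° = 1/0.6934 = 1.4422.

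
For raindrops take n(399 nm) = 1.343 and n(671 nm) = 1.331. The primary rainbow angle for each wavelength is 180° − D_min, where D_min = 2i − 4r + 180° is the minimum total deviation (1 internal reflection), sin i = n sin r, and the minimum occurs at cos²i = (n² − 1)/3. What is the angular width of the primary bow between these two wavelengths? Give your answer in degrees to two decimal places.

At 399 nm (n = 1.343): cos²i = 0.26788 → i = 58.830°, r = 39.577°, D_min = 139.354°, rainbow angle = 40.646°.
At 671 nm (n = 1.331): cos²i = 0.25719 → i = 59.527°, r = 40.356°, D_min = 137.630°, rainbow angle = 42.370°.
Angular width = |40.646° − 42.370°| = 1.724°.

1.72°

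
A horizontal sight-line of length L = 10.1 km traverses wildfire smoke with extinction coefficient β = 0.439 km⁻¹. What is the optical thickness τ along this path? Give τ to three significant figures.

4.43

τ = β·L = 0.439 × 10.1 = 4.4339.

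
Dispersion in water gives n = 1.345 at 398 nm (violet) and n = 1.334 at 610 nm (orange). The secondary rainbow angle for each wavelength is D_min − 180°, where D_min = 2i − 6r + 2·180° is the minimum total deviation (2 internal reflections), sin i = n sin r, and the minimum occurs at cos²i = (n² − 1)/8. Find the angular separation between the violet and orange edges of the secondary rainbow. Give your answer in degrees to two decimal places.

2.83°

At 398 nm (n = 1.345): cos²i = 0.10113 → i = 71.458°, r = 44.821°, D_min = 233.987°, rainbow angle = 53.987°.
At 610 nm (n = 1.334): cos²i = 0.09744 → i = 71.810°, r = 45.411°, D_min = 231.153°, rainbow angle = 51.153°.
Angular width = |53.987° − 51.153°| = 2.835°.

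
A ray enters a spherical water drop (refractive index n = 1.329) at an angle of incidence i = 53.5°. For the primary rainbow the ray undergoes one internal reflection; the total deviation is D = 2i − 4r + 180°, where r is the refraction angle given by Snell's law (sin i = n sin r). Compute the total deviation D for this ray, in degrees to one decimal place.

138.1°

sin r = sin 53.5° / 1.329 = 0.8039/1.329 = 0.6049; r = 37.22°.
D = 2·53.5° − 4·37.22° + 180° = 107.00° − 148.87° + 180° = 138.13°.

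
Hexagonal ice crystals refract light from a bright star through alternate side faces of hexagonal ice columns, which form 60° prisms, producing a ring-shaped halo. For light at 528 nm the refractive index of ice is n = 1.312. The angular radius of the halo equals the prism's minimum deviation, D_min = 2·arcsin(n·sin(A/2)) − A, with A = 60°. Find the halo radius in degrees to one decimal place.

n·sin(A/2) = 1.312 × sin 30° = 1.312 × 0.5000 = 0.6560.
D_min = 2·arcsin(0.6560) − 60° = 2 × 40.996° − 60° = 21.991°.

22.0°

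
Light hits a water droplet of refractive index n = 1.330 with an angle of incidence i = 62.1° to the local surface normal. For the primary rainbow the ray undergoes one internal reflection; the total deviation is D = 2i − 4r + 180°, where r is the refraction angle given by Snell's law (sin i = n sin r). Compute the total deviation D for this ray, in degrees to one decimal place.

137.6°

sin r = sin 62.1° / 1.330 = 0.8838/1.330 = 0.6645; r = 41.64°.
D = 2·62.1° − 4·41.64° + 180° = 124.20° − 166.57° + 180° = 137.63°.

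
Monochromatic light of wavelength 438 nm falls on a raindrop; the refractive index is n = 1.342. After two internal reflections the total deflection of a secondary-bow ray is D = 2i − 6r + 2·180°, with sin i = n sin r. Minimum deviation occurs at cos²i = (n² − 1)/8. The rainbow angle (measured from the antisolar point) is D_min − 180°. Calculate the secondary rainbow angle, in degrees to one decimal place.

53.2°

cos²i = (1.80096 − 1)/8 = 0.10012; i = arccos(0.31642) = 71.554°.
sin r = sin 71.554°/1.342 = 0.70687; r = 44.981°.
D_min = 2·71.554° − 6·44.981° + 360° = 233.222°.
Rainbow angle = D_min − 180° = 53.222°.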